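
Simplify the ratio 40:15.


GCD(40, 15) = 5
40/5 : 15/5
= 8:3

8:3


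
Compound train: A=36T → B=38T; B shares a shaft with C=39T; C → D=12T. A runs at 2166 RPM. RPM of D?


Stage 1: RPM_B = RPM_A × t_A/t_B = 2166 × 36/38 = 77976/38 = 2052.00
B and C share a shaft → RPM_C = RPM_B
Stage 2: RPM_D = RPM_C × t_C/t_D = RPM_A × (t_A×t_C)/(t_B×t_D)
Overall ratio = (36×39)/(38×12) = 1404/456
RPM_D = 2166 × 1404/456 = 3041064/456
= 6669.00 RPM

6669.00 RPM


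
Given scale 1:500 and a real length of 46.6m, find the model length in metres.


Model size = real / scale
= 46.6 / 500
= 0.0932 m

0.0932 m


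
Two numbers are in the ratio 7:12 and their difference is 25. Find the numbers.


Let A = 7k, B = 12k.
12k - 7k = 25
5k = 25 → k = 25/5 = 5
A = 7×5 = 35, B = 12×5 = 60
= A = 35, B = 60

A = 35, B = 60


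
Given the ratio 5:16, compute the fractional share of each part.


Total parts = 5 + 16 = 21
First part: 5/21 = 5/21
Second part: 16/21 = 16/21
= 5/21 and 16/21

5/21 and 16/21


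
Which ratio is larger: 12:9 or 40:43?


12/9 = 1.3333
40/43 = 0.9302
1.3333 > 0.9302, so 12:9 is greater
= 12:9

12:9


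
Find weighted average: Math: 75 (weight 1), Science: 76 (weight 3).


Numerator = 75×1 + 76×3
= 75 + 228
= 303
Total weight = 4
Weighted avg = 303/4
= 75.75

75.75


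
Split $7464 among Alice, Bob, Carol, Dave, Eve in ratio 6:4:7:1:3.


Total parts = 6 + 4 + 7 + 1 + 3 = 21
Alice: 7464 × 6/21 = 2132.57
Bob: 7464 × 4/21 = 1421.71
Carol: 7464 × 7/21 = 2488.00
Dave: 7464 × 1/21 = 355.43
Eve: 7464 × 3/21 = 1066.29
= Alice: $2132.57, Bob: $1421.71, Carol: $2488.00, Dave: $355.43, Eve: $1066.29

Alice: $2132.57, Bob: $1421.71, Carol: $2488.00, Dave: $355.43, Eve: $1066.29


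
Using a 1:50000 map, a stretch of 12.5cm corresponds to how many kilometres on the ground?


Real distance = map distance × scale
= 12.5cm × 50000
= 625000 cm = 6250.0 m
= 6.250 km

6.250 km


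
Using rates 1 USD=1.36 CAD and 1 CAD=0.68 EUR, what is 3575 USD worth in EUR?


Step 1: 3575 USD × 1.36 = 4862.00 CAD
Step 2: 4862.00 CAD × 0.68 = 3306.16 EUR
Implied rate USD→EUR = 1.36 × 0.68 = 0.9248
= 3306.16 EUR

3306.16 EUR


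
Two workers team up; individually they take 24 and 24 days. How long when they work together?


Rate of A = 1/24 per day
Rate of B = 1/24 per day
Combined rate = 1/24 + 1/24 = 48/576 ≈ 0.0833 per day
Days = 1 / combined rate = 576/48
= 12.00 days

12.00 days


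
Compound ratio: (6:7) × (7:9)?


Compound ratio = (6×7) : (7×9)
= 42:63
GCD = 21
= 2:3

2:3


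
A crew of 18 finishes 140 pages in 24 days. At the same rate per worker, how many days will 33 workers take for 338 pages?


Days ∝ work / workers, so d₂ = d₁ × (m₁/m₂) × (w₂/w₁)
Workers factor (inverse): 18/33 ≈ 0.5455
Work factor (direct): 338/140 ≈ 2.4143
d₂ = 24 × 18/33 × 338/140 = (24 × 18 × 338) / (33 × 140) = 146016/4620
≈ 31.61 days

31.61 days


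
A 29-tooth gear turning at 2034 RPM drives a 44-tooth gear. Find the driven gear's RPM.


Gear ratio = 29:44 = 29:44
RPM_B = RPM_A × (teeth_A / teeth_B)
= 2034 × (29/44)
= 1340.6 RPM

1340.6 RPM


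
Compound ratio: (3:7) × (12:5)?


Compound ratio = (3×12) : (7×5)
= 36:35
GCD = 1
= 36:35

36:35


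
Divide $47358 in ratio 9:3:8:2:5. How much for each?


Total parts = 9 + 3 + 8 + 2 + 5 = 27
Part 1: 47358 × 9/27 = 15786.00
Part 2: 47358 × 3/27 = 5262.00
Part 3: 47358 × 8/27 = 14032.00
Part 4: 47358 × 2/27 = 3508.00
Part 5: 47358 × 5/27 = 8770.00
= Part 1: $15786.00, Part 2: $5262.00, Part 3: $14032.00, Part 4: $3508.00, Part 5: $8770.00

Part 1: $15786.00, Part 2: $5262.00, Part 3: $14032.00, Part 4: $3508.00, Part 5: $8770.00


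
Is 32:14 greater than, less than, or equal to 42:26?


32/14 = 2.2857
42/26 = 1.6154
2.2857 > 1.6154, so 32:14 is greater
= greater than

greater than


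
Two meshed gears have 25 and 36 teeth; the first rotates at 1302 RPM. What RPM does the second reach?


Gear ratio = 25:36 = 25:36
RPM_B = RPM_A × (teeth_A / teeth_B)
= 1302 × (25/36)
= 904.2 RPM

904.2 RPM


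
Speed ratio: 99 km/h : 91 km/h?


Ratio = 99:91
GCD = 1
Simplified = 99:91
Time ratio (same distance) = 91:99
Speed ratio = 99:91

99:91


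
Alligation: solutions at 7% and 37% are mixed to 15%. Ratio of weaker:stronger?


Let x parts of 7% mix with y parts of 37%.
7x + 37y = 15(x + y)
7x + 37y = 15x + 15y
x(7 - 15) = y(15 - 37)
x/y = (37 - 15)/(15 - 7) = 22/8
Simplify: 11:4
= 11:4

11:4


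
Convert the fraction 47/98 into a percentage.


Percentage = (part / whole) × 100
= (47 / 98) × 100
≈ 47.96%

47.96%


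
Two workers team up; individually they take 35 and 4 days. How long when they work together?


Rate of A = 1/35 per day
Rate of B = 1/4 per day
Combined rate = 1/35 + 1/4 = 39/140 ≈ 0.2786 per day
Days = 1 / combined rate = 140/39
≈ 3.59 days

3.59 days


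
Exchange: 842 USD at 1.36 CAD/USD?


Amount × rate = 842 × 1.36
= 1145.12 CAD

1145.12 CAD


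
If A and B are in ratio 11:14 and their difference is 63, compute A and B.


Let A = 11k, B = 14k.
14k - 11k = 63
3k = 63 → k = 63/3 = 21
A = 11×21 = 231, B = 14×21 = 294
= A = 231, B = 294

A = 231, B = 294


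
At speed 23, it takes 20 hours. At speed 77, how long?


Inverse proportion: x × y = constant
k = 23 × 20 = 460
y₂ = k / 77 = 460 / 77
= 5.97

5.97


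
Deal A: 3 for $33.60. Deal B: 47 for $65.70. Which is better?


Deal A: $33.60/3 = $11.2000/unit
Deal B: $65.70/47 = $1.3979/unit
B is cheaper per unit
= Deal B

Deal B


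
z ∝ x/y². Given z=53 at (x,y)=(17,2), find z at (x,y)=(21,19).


z = k·x/y²
Solve for k using the known point: k = z·y²/x = 53×4/17 = 212/17 ≈ 12.4706
Now evaluate at x=21, y=19:
z = k × 21 / 361 = (212 × 21) / (17 × 361) = 4452/6137
≈ 0.7254

0.7254


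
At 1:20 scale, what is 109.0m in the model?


Model size = real / scale
= 109.0 / 20
= 5.4500 m

5.4500 m


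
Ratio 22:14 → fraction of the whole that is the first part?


Total parts = 22 + 14 = 36
First part: 22/36 = 11/18
= 11/18

11/18


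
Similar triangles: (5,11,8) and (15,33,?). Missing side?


Scale factor = 15/5 = 3
Missing side = 8 × 3
= 24.0

24.0


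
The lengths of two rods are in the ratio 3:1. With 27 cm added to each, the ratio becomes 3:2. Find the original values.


Let A = 3k, B = 1k.
(3k + 27) / (1k + 27) = 3/2
Cross-multiply: 2(3k + 27) = 3(1k + 27)
6k + 54 = 3k + 81
6k - 3k = 81 - 54
3k = 27
k = 27/3 = 9
A = 3×9 = 27, B = 1×9 = 9
= A = 27, B = 9

A = 27, B = 9


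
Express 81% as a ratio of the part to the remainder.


81% means 81 parts out of 100; remainder = 19
Part : remainder = 81:19
GCD = 1
= 81:19

81:19


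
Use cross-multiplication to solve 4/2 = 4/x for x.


Cross multiply: 4 × x = 2 × 4
4x = 8
x = 8 / 4
= 2.00

2.00


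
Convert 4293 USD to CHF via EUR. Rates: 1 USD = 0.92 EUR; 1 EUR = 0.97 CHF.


Step 1: 4293 USD × 0.92 = 3949.56 EUR
Step 2: 3949.56 EUR × 0.97 = 3831.07 CHF
Implied rate USD→CHF = 0.92 × 0.97 = 0.8924
= 3831.07 CHF

3831.07 CHF


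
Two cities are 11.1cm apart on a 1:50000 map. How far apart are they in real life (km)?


Real distance = map distance × scale
= 11.1cm × 50000
= 555000 cm = 5550.0 m
= 5.550 km

5.550 km


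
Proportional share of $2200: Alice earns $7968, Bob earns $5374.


Total income = 7968 + 5374 = $13342
Alice: $2200 × 7968/13342 = $1313.87
Bob: $2200 × 5374/13342 = $886.13
= Alice: $1313.87, Bob: $886.13

Alice: $1313.87, Bob: $886.13


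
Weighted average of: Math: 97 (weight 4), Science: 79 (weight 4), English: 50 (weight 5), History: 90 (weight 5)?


Numerator = 97×4 + 79×4 + 50×5 + 90×5
= 388 + 316 + 250 + 450
= 1404
Total weight = 18
Weighted avg = 1404/18
= 78.00

78.00


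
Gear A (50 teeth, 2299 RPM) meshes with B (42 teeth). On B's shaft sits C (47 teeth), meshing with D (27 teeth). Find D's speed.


Stage 1: RPM_B = RPM_A × t_A/t_B = 2299 × 50/42 = 114950/42 ≈ 2736.90
B and C share a shaft → RPM_C = RPM_B
Stage 2: RPM_D = RPM_C × t_C/t_D = RPM_A × (t_A×t_C)/(t_B×t_D)
Overall ratio = (50×47)/(42×27) = 2350/1134
RPM_D = 2299 × 2350/1134 = 5402650/1134
≈ 4764.24 RPM

4764.24 RPM


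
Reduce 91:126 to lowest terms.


GCD(91, 126) = 7
91/7 : 126/7
= 13:18

13:18


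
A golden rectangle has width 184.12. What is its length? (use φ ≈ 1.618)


φ = (1 + √5) / 2 ≈ 1.618
Length = width × φ = 184.12 × 1.618 = 297.90616
≈ 297.91

297.91


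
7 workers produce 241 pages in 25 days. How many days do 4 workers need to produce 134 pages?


Days ∝ work / workers, so d₂ = d₁ × (m₁/m₂) × (w₂/w₁)
Workers factor (inverse): 7/4 = 1.7500
Work factor (direct): 134/241 ≈ 0.5560
d₂ = 25 × 7/4 × 134/241 = (25 × 7 × 134) / (4 × 241) = 23450/964
≈ 24.33 days

24.33 days


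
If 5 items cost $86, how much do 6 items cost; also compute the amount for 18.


Direct proportion: y/x = constant
k = 86/5 = 17.2000
y at x=6: k × 6 = 86 × 6 / 5 = 516/5 = 103.20
y at x=18: k × 18 = 86 × 18 / 5 = 1548/5 = 309.60
= 103.20 and 309.60

103.20 and 309.60


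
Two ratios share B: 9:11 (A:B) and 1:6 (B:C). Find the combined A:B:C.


Match B: multiply A:B by 1 → 9:11
Multiply B:C by 11 → 11:66
Combined: 9:11:66
GCD = 1
= 9:11:66

9:11:66


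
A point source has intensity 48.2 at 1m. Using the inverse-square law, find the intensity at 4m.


I₁d₁² = I₂d₂²
I₂ = I₁ × (d₁/d₂)²
= 48.2 × (1/4)²
= 48.2 × 1/16
= 48.2/16
= 3.0125

3.0125


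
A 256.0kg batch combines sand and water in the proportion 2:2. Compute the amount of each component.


Total parts = 2 + 2 = 4
sand: 256.0 × 2/4 = 128.0kg
water: 256.0 × 2/4 = 128.0kg
= 128.0kg and 128.0kg

128.0kg and 128.0kg


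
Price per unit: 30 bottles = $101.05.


Unit rate = total / quantity
= 101.05 / 30
= $3.37 per unit

$3.37 per unit


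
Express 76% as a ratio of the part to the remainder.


76% means 76 parts out of 100; remainder = 24
Part : remainder = 76:24
GCD = 4
= 19:6

19:6


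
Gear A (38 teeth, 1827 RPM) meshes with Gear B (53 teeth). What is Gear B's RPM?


Gear ratio = 38:53 = 38:53
RPM_B = RPM_A × (teeth_A / teeth_B)
= 1827 × (38/53)
= 1309.9 RPM

1309.9 RPM


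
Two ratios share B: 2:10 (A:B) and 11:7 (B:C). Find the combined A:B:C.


Match B: multiply A:B by 11 → 22:110
Multiply B:C by 10 → 110:70
Combined: 22:110:70
GCD = 2
= 11:55:35

11:55:35


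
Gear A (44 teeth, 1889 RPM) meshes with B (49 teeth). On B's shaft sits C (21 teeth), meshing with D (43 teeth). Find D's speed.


Stage 1: RPM_B = RPM_A × t_A/t_B = 1889 × 44/49 = 83116/49 ≈ 1696.24
B and C share a shaft → RPM_C = RPM_B
Stage 2: RPM_D = RPM_C × t_C/t_D = RPM_A × (t_A×t_C)/(t_B×t_D)
Overall ratio = (44×21)/(49×43) = 924/2107
RPM_D = 1889 × 924/2107 = 1745436/2107
≈ 828.40 RPM

828.40 RPM


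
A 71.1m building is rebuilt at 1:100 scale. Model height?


Model size = real / scale
= 71.1 / 100
= 0.7110 m

0.7110 m


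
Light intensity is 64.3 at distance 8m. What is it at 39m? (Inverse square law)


I₁d₁² = I₂d₂²
I₂ = I₁ × (d₁/d₂)²
= 64.3 × (8/39)²
= 64.3 × 64/1521
= 4115.2/1521
≈ 2.7056

2.7056


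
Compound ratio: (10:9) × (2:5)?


Compound ratio = (10×2) : (9×5)
= 20:45
GCD = 5
= 4:9

4:9


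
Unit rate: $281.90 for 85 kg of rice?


Unit rate = total / quantity
= 281.90 / 85
= $3.32 per unit

$3.32 per unit


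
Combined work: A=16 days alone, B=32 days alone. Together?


Rate of A = 1/16 per day
Rate of B = 1/32 per day
Combined rate = 1/16 + 1/32 = 48/512 ≈ 0.0938 per day
Days = 1 / combined rate = 512/48
≈ 10.67 days

10.67 days


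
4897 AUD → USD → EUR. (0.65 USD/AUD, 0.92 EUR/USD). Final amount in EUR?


Step 1: 4897 AUD × 0.65 = 3183.05 USD
Step 2: 3183.05 USD × 0.92 = 2928.41 EUR
Implied rate AUD→EUR = 0.65 × 0.92 = 0.5980
= 2928.41 EUR

2928.41 EUR


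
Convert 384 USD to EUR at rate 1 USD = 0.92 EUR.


Amount × rate = 384 × 0.92
= 353.28 EUR

353.28 EUR


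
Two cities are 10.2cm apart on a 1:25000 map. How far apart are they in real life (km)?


Real distance = map distance × scale
= 10.2cm × 25000
= 255000 cm = 2550.0 m
= 2.550 km

2.550 km


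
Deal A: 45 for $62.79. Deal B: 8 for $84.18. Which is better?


Deal A: $62.79/45 = $1.3953/unit
Deal B: $84.18/8 = $10.5225/unit
A is cheaper per unit
= Deal A

Deal A


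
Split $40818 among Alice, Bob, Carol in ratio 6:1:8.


Total parts = 6 + 1 + 8 = 15
Alice: 40818 × 6/15 = 16327.20
Bob: 40818 × 1/15 = 2721.20
Carol: 40818 × 8/15 = 21769.60
= Alice: $16327.20, Bob: $2721.20, Carol: $21769.60

Alice: $16327.20, Bob: $2721.20, Carol: $21769.60


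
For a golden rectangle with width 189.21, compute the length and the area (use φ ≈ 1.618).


φ = (1 + √5) / 2 ≈ 1.618
Length = width × φ = 189.21 × 1.618 = 306.14178
≈ 306.14
Area = width × length = 189.21 × 306.14178 = 57925.0861938 ≈ 57925.09
= Length: 306.14, Area: 57925.09

Length: 306.14, Area: 57925.09


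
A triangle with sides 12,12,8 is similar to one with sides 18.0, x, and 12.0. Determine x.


Scale factor = 18.0/12 = 1.5
Missing side = 12 × 1.5
= 18.0

18.0


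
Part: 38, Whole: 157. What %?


Percentage = (part / whole) × 100
= (38 / 157) × 100
≈ 24.20%

24.20%


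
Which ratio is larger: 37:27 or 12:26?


37/27 = 1.3704
12/26 = 0.4615
1.3704 > 0.4615, so 37:27 is greater
= 37:27

37:27


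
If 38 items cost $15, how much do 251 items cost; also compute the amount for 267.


Direct proportion: y/x = constant
k = 15/38 ≈ 0.3947
y at x=251: k × 251 = 15 × 251 / 38 = 3765/38 ≈ 99.08
y at x=267: k × 267 = 15 × 267 / 38 = 4005/38 ≈ 105.39
= 99.08 and 105.39

99.08 and 105.39


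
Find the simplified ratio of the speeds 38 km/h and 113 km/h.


Ratio = 38:113
GCD = 1
Simplified = 38:113
Time ratio (same distance) = 113:38
Speed ratio = 38:113

38:113


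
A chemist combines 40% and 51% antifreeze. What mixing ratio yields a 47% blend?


Let x parts of 40% mix with y parts of 51%.
40x + 51y = 47(x + y)
40x + 51y = 47x + 47y
x(40 - 47) = y(47 - 51)
x/y = (51 - 47)/(47 - 40) = 4/7
Simplify: 4:7
= 4:7

4:7


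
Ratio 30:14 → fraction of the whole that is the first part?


Total parts = 30 + 14 = 44
First part: 30/44 = 15/22
= 15/22

15/22


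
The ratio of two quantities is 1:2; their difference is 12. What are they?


Let A = 1k, B = 2k.
2k - 1k = 12
1k = 12 → k = 12/1 = 12
A = 1×12 = 12, B = 2×12 = 24
= A = 12, B = 24

A = 12, B = 24


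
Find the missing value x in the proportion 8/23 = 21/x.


Cross multiply: 8 × x = 23 × 21
8x = 483
x = 483 / 8
= 60.38

60.38


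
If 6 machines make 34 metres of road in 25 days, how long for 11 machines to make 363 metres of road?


Days ∝ work / workers, so d₂ = d₁ × (m₁/m₂) × (w₂/w₁)
Workers factor (inverse): 6/11 ≈ 0.5455
Work factor (direct): 363/34 ≈ 10.6765
d₂ = 25 × 6/11 × 363/34 = (25 × 6 × 363) / (11 × 34) = 54450/374
≈ 145.59 days

145.59 days


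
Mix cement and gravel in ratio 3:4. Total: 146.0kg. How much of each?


Total parts = 3 + 4 = 7
cement: 146.0 × 3/7 = 62.6kg
gravel: 146.0 × 4/7 = 83.4kg
= 62.6kg and 83.4kg

62.6kg and 83.4kg


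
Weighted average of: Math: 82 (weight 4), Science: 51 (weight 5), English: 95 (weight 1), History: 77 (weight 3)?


Numerator = 82×4 + 51×5 + 95×1 + 77×3
= 328 + 255 + 95 + 231
= 909
Total weight = 13
Weighted avg = 909/13
= 69.92

69.92


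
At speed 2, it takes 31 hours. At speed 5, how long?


Inverse proportion: x × y = constant
k = 2 × 31 = 62
y₂ = k / 5 = 62 / 5
= 12.40

12.40


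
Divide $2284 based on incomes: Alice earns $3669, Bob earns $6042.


Total income = 3669 + 6042 = $9711
Alice: $2284 × 3669/9711 = $862.94
Bob: $2284 × 6042/9711 = $1421.06
= Alice: $862.94, Bob: $1421.06

Alice: $862.94, Bob: $1421.06


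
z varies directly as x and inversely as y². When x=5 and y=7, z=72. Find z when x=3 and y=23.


z = k·x/y²
Solve for k using the known point: k = z·y²/x = 72×49/5 = 3528/5 = 705.6000
Now evaluate at x=3, y=23:
z = k × 3 / 529 = (3528 × 3) / (5 × 529) = 10584/2645
≈ 4.0015

4.0015


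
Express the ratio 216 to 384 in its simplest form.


GCD(216, 384) = 24
216/24 : 384/24
= 9:16

9:16


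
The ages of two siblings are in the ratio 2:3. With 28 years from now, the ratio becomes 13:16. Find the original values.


Let A = 2k, B = 3k.
(2k + 28) / (3k + 28) = 13/16
Cross-multiply: 16(2k + 28) = 13(3k + 28)
32k + 448 = 39k + 364
32k - 39k = 364 - 448
-7k = -84
k = -84/-7 = 12
A = 2×12 = 24, B = 3×12 = 36
= A = 24, B = 36

A = 24, B = 36


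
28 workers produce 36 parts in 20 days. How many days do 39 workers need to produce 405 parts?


Days ∝ work / workers, so d₂ = d₁ × (m₁/m₂) × (w₂/w₁)
Workers factor (inverse): 28/39 ≈ 0.7179
Work factor (direct): 405/36 = 11.2500
d₂ = 20 × 28/39 × 405/36 = (20 × 28 × 405) / (39 × 36) = 226800/1404
≈ 161.54 days

161.54 days


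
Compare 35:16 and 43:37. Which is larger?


35/16 = 2.1875
43/37 = 1.1622
2.1875 > 1.1622, so 35:16 is greater
= 35:16

35:16


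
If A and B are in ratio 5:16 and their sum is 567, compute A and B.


Let A = 5k, B = 16k.
5k + 16k = 567
21k = 567 → k = 567/21 = 27
A = 5×27 = 135, B = 16×27 = 432
= A = 135, B = 432

A = 135, B = 432


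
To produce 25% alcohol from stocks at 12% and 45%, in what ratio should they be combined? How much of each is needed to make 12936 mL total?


Let x parts of 12% mix with y parts of 45%.
12x + 45y = 25(x + y)
12x + 45y = 25x + 25y
x(12 - 25) = y(25 - 45)
x/y = (45 - 25)/(25 - 12) = 20/13
Simplify: 20:13
Total parts = 33; one part = 12936/33 = 392.00 mL
12% solution: 20×392.00 = 7840.00 mL
45% solution: 13×392.00 = 5096.00 mL
= ratio 20:13; 7840.00 mL and 5096.00 mL

ratio 20:13; 7840.00 mL and 5096.00 mL


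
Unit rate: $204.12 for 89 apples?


Unit rate = total / quantity
= 204.12 / 89
= $2.29 per unit

$2.29 per unit


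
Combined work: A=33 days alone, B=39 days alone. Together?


Rate of A = 1/33 per day
Rate of B = 1/39 per day
Combined rate = 1/33 + 1/39 = 72/1287 ≈ 0.0559 per day
Days = 1 / combined rate = 1287/72
≈ 17.88 days

17.88 days


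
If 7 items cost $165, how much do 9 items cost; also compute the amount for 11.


Direct proportion: y/x = constant
k = 165/7 ≈ 23.5714
y at x=9: k × 9 = 165 × 9 / 7 = 1485/7 ≈ 212.14
y at x=11: k × 11 = 165 × 11 / 7 = 1815/7 ≈ 259.29
= 212.14 and 259.29

212.14 and 259.29


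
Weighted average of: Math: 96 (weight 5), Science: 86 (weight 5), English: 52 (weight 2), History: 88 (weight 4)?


Numerator = 96×5 + 86×5 + 52×2 + 88×4
= 480 + 430 + 104 + 352
= 1366
Total weight = 16
Weighted avg = 1366/16
= 85.38

85.38


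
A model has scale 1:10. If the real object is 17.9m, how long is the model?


Model size = real / scale
= 17.9 / 10
= 1.7900 m

1.7900 m


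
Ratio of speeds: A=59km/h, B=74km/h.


Ratio = 59:74
GCD = 1
Simplified = 59:74
Time ratio (same distance) = 74:59
Speed ratio = 59:74

59:74


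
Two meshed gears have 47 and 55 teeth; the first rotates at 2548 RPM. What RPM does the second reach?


Gear ratio = 47:55 = 47:55
RPM_B = RPM_A × (teeth_A / teeth_B)
= 2548 × (47/55)
= 2177.4 RPM

2177.4 RPM


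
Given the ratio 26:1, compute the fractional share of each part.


Total parts = 26 + 1 = 27
First part: 26/27 = 26/27
Second part: 1/27 = 1/27
= 26/27 and 1/27

26/27 and 1/27


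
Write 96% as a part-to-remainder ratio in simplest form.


96% means 96 parts out of 100; remainder = 4
Part : remainder = 96:4
GCD = 4
= 24:1

24:1


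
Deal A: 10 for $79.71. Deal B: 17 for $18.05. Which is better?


Deal A: $79.71/10 = $7.9710/unit
Deal B: $18.05/17 = $1.0618/unit
B is cheaper per unit
= Deal B

Deal B


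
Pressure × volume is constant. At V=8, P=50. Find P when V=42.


Inverse proportion: x × y = constant
k = 8 × 50 = 400
y₂ = k / 42 = 400 / 42
= 9.52

9.52


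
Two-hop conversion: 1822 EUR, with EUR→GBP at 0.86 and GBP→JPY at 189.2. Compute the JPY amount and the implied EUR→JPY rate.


Step 1: 1822 EUR × 0.86 = 1566.92 GBP
Step 2: 1566.92 GBP × 189.2 = 296461.26 JPY
Implied rate EUR→JPY = 0.86 × 189.2 = 162.7120
= 296461.26 JPY; implied rate 162.7120 JPY/EUR

296461.26 JPY; implied rate 162.7120 JPY/EUR


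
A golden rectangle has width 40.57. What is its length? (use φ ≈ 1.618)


φ = (1 + √5) / 2 ≈ 1.618
Length = width × φ = 40.57 × 1.618 = 65.64226
≈ 65.64

65.64


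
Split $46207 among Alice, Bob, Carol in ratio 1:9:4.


Total parts = 1 + 9 + 4 = 14
Alice: 46207 × 1/14 = 3300.50
Bob: 46207 × 9/14 = 29704.50
Carol: 46207 × 4/14 = 13202.00
= Alice: $3300.50, Bob: $29704.50, Carol: $13202.00

Alice: $3300.50, Bob: $29704.50, Carol: $13202.00


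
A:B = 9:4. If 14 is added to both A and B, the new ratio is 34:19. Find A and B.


Let A = 9k, B = 4k.
(9k + 14) / (4k + 14) = 34/19
Cross-multiply: 19(9k + 14) = 34(4k + 14)
171k + 266 = 136k + 476
171k - 136k = 476 - 266
35k = 210
k = 210/35 = 6
A = 9×6 = 54, B = 4×6 = 24
= A = 54, B = 24

A = 54, B = 24


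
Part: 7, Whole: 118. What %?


Percentage = (part / whole) × 100
= (7 / 118) × 100
≈ 5.93%

5.93%


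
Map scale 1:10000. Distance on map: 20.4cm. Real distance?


Real distance = map distance × scale
= 20.4cm × 10000
= 204000 cm = 2040.0 m
= 2.040 km

2.040 km


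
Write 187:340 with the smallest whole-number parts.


GCD(187, 340) = 17
187/17 : 340/17
= 11:20

11:20


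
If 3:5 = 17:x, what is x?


Cross multiply: 3 × x = 5 × 17
3x = 85
x = 85 / 3
= 28.33

28.33


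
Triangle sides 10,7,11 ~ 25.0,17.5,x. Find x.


Scale factor = 25.0/10 = 2.5
Missing side = 11 × 2.5
= 27.5

27.5


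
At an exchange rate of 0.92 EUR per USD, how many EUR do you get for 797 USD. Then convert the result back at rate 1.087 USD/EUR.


Amount × rate = 797 × 0.92 = 733.24 EUR
Round-trip: 733.24 × 1.087 = 797.03 USD
= 733.24 EUR, then 797.03 USD

733.24 EUR, then 797.03 USD


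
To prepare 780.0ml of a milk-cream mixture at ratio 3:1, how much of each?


Total parts = 3 + 1 = 4
milk: 780.0 × 3/4 = 585.0ml
cream: 780.0 × 1/4 = 195.0ml
= 585.0ml and 195.0ml

585.0ml and 195.0ml


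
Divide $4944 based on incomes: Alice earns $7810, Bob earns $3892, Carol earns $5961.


Total income = 7810 + 3892 + 5961 = $17663
Alice: $4944 × 7810/17663 = $2186.07
Bob: $4944 × 3892/17663 = $1089.40
Carol: $4944 × 5961/17663 = $1668.53
= Alice: $2186.07, Bob: $1089.40, Carol: $1668.53

Alice: $2186.07, Bob: $1089.40, Carol: $1668.53


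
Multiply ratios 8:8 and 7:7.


Compound ratio = (8×7) : (8×7)
= 56:56
GCD = 56
= 1:1

1:1


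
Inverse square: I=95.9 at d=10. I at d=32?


I₁d₁² = I₂d₂²
I₂ = I₁ × (d₁/d₂)²
= 95.9 × (10/32)²
= 95.9 × 100/1024
= 9590/1024
≈ 9.3652

9.3652


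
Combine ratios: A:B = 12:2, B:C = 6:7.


Match B: multiply A:B by 6 → 72:12
Multiply B:C by 2 → 12:14
Combined: 72:12:14
GCD = 2
= 36:6:7

36:6:7


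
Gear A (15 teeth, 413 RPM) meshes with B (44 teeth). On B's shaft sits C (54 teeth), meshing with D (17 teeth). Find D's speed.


Stage 1: RPM_B = RPM_A × t_A/t_B = 413 × 15/44 = 6195/44 ≈ 140.80
B and C share a shaft → RPM_C = RPM_B
Stage 2: RPM_D = RPM_C × t_C/t_D = RPM_A × (t_A×t_C)/(t_B×t_D)
Overall ratio = (15×54)/(44×17) = 810/748
RPM_D = 413 × 810/748 = 334530/748
≈ 447.23 RPM

447.23 RPM


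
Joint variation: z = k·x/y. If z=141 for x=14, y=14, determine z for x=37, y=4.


z = k·x/y
Solve for k using the known point: k = z·y/x = 141×14/14 = 1974/14 = 141.0000
Now evaluate at x=37, y=4:
z = k × 37 / 4 = (1974 × 37) / (14 × 4) = 73038/56
= 1304.2500

1304.2500


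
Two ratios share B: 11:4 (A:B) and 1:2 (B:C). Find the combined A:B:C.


Match B: multiply A:B by 1 → 11:4
Multiply B:C by 4 → 4:8
Combined: 11:4:8
GCD = 1
= 11:4:8

11:4:8


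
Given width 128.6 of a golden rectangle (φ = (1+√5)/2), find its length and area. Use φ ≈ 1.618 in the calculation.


φ = (1 + √5) / 2 ≈ 1.618
Length = width × φ = 128.6 × 1.618 = 208.0748
≈ 208.07
Area = width × length = 128.6 × 208.0748 = 26758.41928 ≈ 26758.42
= Length: 208.07, Area: 26758.42

Length: 208.07, Area: 26758.42


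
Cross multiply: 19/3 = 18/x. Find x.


Cross multiply: 19 × x = 3 × 18
19x = 54
x = 54 / 19
= 2.84

2.84


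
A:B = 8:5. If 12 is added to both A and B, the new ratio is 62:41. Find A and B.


Let A = 8k, B = 5k.
(8k + 12) / (5k + 12) = 62/41
Cross-multiply: 41(8k + 12) = 62(5k + 12)
328k + 492 = 310k + 744
328k - 310k = 744 - 492
18k = 252
k = 252/18 = 14
A = 8×14 = 112, B = 5×14 = 70
= A = 112, B = 70

A = 112, B = 70


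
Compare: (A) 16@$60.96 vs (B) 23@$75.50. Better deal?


Deal A: $60.96/16 = $3.8100/unit
Deal B: $75.50/23 = $3.2826/unit
B is cheaper per unit
= Deal B

Deal B


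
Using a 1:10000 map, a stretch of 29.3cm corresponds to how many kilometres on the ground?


Real distance = map distance × scale
= 29.3cm × 10000
= 293000 cm = 2930.0 m
= 2.930 km

2.930 km


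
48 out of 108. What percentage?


Percentage = (part / whole) × 100
= (48 / 108) × 100
≈ 44.44%

44.44%


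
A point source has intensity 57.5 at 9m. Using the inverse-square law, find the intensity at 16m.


I₁d₁² = I₂d₂²
I₂ = I₁ × (d₁/d₂)²
= 57.5 × (9/16)²
= 57.5 × 81/256
= 4657.5/256
≈ 18.1934

18.1934


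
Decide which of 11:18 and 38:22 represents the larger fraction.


11/18 = 0.6111
38/22 = 1.7273
0.6111 < 1.7273, so 11:18 is less
= 38:22

38:22


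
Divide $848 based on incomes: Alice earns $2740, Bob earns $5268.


Total income = 2740 + 5268 = $8008
Alice: $848 × 2740/8008 = $290.15
Bob: $848 × 5268/8008 = $557.85
= Alice: $290.15, Bob: $557.85

Alice: $290.15, Bob: $557.85


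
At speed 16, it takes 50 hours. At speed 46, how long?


Inverse proportion: x × y = constant
k = 16 × 50 = 800
y₂ = k / 46 = 800 / 46
= 17.39

17.39


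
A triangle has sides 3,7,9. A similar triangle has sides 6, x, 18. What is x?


Scale factor = 6/3 = 2
Missing side = 7 × 2
= 14.0

14.0


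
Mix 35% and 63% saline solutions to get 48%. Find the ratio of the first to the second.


Let x parts of 35% mix with y parts of 63%.
35x + 63y = 48(x + y)
35x + 63y = 48x + 48y
x(35 - 48) = y(48 - 63)
x/y = (63 - 48)/(48 - 35) = 15/13
Simplify: 15:13
= 15:13

15:13


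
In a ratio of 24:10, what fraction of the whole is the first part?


Total parts = 24 + 10 = 34
First part: 24/34 = 12/17
= 12/17

12/17


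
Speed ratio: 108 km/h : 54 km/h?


Ratio = 108:54
GCD = 54
Simplified = 2:1
Time ratio (same distance) = 1:2
Speed ratio = 2:1

2:1


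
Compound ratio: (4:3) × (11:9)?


Compound ratio = (4×11) : (3×9)
= 44:27
GCD = 1
= 44:27

44:27


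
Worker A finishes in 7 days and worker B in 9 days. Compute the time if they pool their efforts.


Rate of A = 1/7 per day
Rate of B = 1/9 per day
Combined rate = 1/7 + 1/9 = 16/63 ≈ 0.2540 per day
Days = 1 / combined rate = 63/16
≈ 3.94 days

3.94 days


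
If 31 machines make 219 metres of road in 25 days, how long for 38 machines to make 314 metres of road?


Days ∝ work / workers, so d₂ = d₁ × (m₁/m₂) × (w₂/w₁)
Workers factor (inverse): 31/38 ≈ 0.8158
Work factor (direct): 314/219 ≈ 1.4338
d₂ = 25 × 31/38 × 314/219 = (25 × 31 × 314) / (38 × 219) = 243350/8322
≈ 29.24 days

29.24 days


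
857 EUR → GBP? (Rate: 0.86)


Amount × rate = 857 × 0.86
= 737.02 GBP

737.02 GBP


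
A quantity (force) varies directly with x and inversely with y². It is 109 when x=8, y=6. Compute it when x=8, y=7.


z = k·x/y²
Solve for k using the known point: k = z·y²/x = 109×36/8 = 3924/8 = 490.5000
Now evaluate at x=8, y=7:
z = k × 8 / 49 = (3924 × 8) / (8 × 49) = 31392/392
≈ 80.0816

80.0816


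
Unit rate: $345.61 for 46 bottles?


Unit rate = total / quantity
= 345.61 / 46
= $7.51 per unit

$7.51 per unit


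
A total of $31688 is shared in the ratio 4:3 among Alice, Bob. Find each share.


Total parts = 4 + 3 = 7
Alice: 31688 × 4/7 = 18107.43
Bob: 31688 × 3/7 = 13580.57
= Alice: $18107.43, Bob: $13580.57

Alice: $18107.43, Bob: $13580.57


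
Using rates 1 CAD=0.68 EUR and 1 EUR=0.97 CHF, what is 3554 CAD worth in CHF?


Step 1: 3554 CAD × 0.68 = 2416.72 EUR
Step 2: 2416.72 EUR × 0.97 = 2344.22 CHF
Implied rate CAD→CHF = 0.68 × 0.97 = 0.6596
= 2344.22 CHF

2344.22 CHF


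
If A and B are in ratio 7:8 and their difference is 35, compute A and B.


Let A = 7k, B = 8k.
8k - 7k = 35
1k = 35 → k = 35/1 = 35
A = 7×35 = 245, B = 8×35 = 280
= A = 245, B = 280

A = 245, B = 280


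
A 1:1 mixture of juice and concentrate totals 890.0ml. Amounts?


Total parts = 1 + 1 = 2
juice: 890.0 × 1/2 = 445.0ml
concentrate: 890.0 × 1/2 = 445.0ml
= 445.0ml and 445.0ml

445.0ml and 445.0ml


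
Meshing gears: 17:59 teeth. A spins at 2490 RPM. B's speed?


Gear ratio = 17:59 = 17:59
RPM_B = RPM_A × (teeth_A / teeth_B)
= 2490 × (17/59)
= 717.5 RPM

717.5 RPM


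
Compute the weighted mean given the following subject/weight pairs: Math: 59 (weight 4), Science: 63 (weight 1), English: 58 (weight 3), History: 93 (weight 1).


Numerator = 59×4 + 63×1 + 58×3 + 93×1
= 236 + 63 + 174 + 93
= 566
Total weight = 9
Weighted avg = 566/9
= 62.89

62.89


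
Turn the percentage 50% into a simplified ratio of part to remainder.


50% means 50 parts out of 100; remainder = 50
Part : remainder = 50:50
GCD = 50
= 1:1

1:1


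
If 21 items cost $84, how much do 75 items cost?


Direct proportion: y/x = constant
k = 84/21 = 4.0000
y₂ = k × 75 = 84 × 75 / 21 = 6300/21
= 300.00

300.00


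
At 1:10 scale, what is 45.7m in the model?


Model size = real / scale
= 45.7 / 10
= 4.5700 m

4.5700 m


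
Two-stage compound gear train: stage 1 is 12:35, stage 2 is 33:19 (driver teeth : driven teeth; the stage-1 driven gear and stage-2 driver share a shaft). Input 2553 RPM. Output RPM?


Stage 1: RPM_B = RPM_A × t_A/t_B = 2553 × 12/35 = 30636/35 ≈ 875.31
B and C share a shaft → RPM_C = RPM_B
Stage 2: RPM_D = RPM_C × t_C/t_D = RPM_A × (t_A×t_C)/(t_B×t_D)
Overall ratio = (12×33)/(35×19) = 396/665
RPM_D = 2553 × 396/665 = 1010988/665
≈ 1520.28 RPM

1520.28 RPM


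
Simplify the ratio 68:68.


GCD(68, 68) = 68
68/68 : 68/68
= 1:1

1:1


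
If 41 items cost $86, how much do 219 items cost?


Direct proportion: y/x = constant
k = 86/41 ≈ 2.0976
y₂ = k × 219 = 86 × 219 / 41 = 18834/41
≈ 459.37

459.37


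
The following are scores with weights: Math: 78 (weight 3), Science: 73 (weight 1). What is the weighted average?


Numerator = 78×3 + 73×1
= 234 + 73
= 307
Total weight = 4
Weighted avg = 307/4
= 76.75

76.75


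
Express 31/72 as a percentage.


Percentage = (part / whole) × 100
= (31 / 72) × 100
≈ 43.06%

43.06%


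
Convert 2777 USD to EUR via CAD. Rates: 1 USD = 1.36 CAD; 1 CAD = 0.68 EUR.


Step 1: 2777 USD × 1.36 = 3776.72 CAD
Step 2: 3776.72 CAD × 0.68 = 2568.17 EUR
Implied rate USD→EUR = 1.36 × 0.68 = 0.9248
= 2568.17 EUR

2568.17 EUR


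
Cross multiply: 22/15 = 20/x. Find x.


Cross multiply: 22 × x = 15 × 20
22x = 300
x = 300 / 22
= 13.64

13.64


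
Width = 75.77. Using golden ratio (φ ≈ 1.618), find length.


φ = (1 + √5) / 2 ≈ 1.618
Length = width × φ = 75.77 × 1.618 = 122.59586
≈ 122.60

122.60


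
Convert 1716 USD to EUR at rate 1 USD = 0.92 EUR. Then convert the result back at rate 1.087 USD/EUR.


Amount × rate = 1716 × 0.92 = 1578.72 EUR
Round-trip: 1578.72 × 1.087 = 1716.07 USD
= 1578.72 EUR, then 1716.07 USD

1578.72 EUR, then 1716.07 USD


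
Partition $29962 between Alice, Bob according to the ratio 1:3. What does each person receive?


Total parts = 1 + 3 = 4
Alice: 29962 × 1/4 = 7490.50
Bob: 29962 × 3/4 = 22471.50
= Alice: $7490.50, Bob: $22471.50

Alice: $7490.50, Bob: $22471.50


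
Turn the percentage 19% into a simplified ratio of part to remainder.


19% means 19 parts out of 100; remainder = 81
Part : remainder = 19:81
GCD = 1
= 19:81

19:81


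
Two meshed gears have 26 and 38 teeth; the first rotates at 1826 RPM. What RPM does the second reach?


Gear ratio = 26:38 = 13:19
RPM_B = RPM_A × (teeth_A / teeth_B)
= 1826 × (26/38)
= 1249.4 RPM

1249.4 RPM


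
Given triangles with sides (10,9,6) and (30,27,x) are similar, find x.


Scale factor = 30/10 = 3
Missing side = 6 × 3
= 18.0

18.0


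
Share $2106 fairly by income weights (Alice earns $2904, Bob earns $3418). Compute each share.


Total income = 2904 + 3418 = $6322
Alice: $2106 × 2904/6322 = $967.39
Bob: $2106 × 3418/6322 = $1138.61
= Alice: $967.39, Bob: $1138.61

Alice: $967.39, Bob: $1138.61


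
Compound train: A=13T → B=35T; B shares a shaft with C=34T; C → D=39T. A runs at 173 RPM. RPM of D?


Stage 1: RPM_B = RPM_A × t_A/t_B = 173 × 13/35 = 2249/35 ≈ 64.26
B and C share a shaft → RPM_C = RPM_B
Stage 2: RPM_D = RPM_C × t_C/t_D = RPM_A × (t_A×t_C)/(t_B×t_D)
Overall ratio = (13×34)/(35×39) = 442/1365
RPM_D = 173 × 442/1365 = 76466/1365
≈ 56.02 RPM

56.02 RPM


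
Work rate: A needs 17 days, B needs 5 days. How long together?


Rate of A = 1/17 per day
Rate of B = 1/5 per day
Combined rate = 1/17 + 1/5 = 22/85 ≈ 0.2588 per day
Days = 1 / combined rate = 85/22
≈ 3.86 days

3.86 days


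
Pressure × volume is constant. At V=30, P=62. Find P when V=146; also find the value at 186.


Inverse proportion: x × y = constant
k = 30 × 62 = 1860
At x=146: k/146 = 12.74
At x=186: k/186 = 10.00
= 12.74 and 10.00

12.74 and 10.00


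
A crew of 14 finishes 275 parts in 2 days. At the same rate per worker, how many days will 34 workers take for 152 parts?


Days ∝ work / workers, so d₂ = d₁ × (m₁/m₂) × (w₂/w₁)
Workers factor (inverse): 14/34 ≈ 0.4118
Work factor (direct): 152/275 ≈ 0.5527
d₂ = 2 × 14/34 × 152/275 = (2 × 14 × 152) / (34 × 275) = 4256/9350
≈ 0.46 days

0.46 days


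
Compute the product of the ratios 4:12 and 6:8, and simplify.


Compound ratio = (4×6) : (12×8)
= 24:96
GCD = 24
= 1:4

1:4


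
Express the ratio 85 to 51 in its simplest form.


GCD(85, 51) = 17
85/17 : 51/17
= 5:3

5:3


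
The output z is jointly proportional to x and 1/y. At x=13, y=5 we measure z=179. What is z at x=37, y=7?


z = k·x/y
Solve for k using the known point: k = z·y/x = 179×5/13 = 895/13 ≈ 68.8462
Now evaluate at x=37, y=7:
z = k × 37 / 7 = (895 × 37) / (13 × 7) = 33115/91
≈ 363.9011

363.9011


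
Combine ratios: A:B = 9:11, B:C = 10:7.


Match B: multiply A:B by 10 → 90:110
Multiply B:C by 11 → 110:77
Combined: 90:110:77
GCD = 1
= 90:110:77

90:110:77


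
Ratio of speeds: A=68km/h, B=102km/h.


Ratio = 68:102
GCD = 34
Simplified = 2:3
Time ratio (same distance) = 3:2
Speed ratio = 2:3

2:3


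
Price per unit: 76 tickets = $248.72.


Unit rate = total / quantity
= 248.72 / 76
= $3.27 per unit

$3.27 per unit


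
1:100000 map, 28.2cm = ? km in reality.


Real distance = map distance × scale
= 28.2cm × 100000
= 2820000 cm = 28200.0 m
= 28.200 km

28.200 km


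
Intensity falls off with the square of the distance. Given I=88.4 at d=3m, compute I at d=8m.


I₁d₁² = I₂d₂²
I₂ = I₁ × (d₁/d₂)²
= 88.4 × (3/8)²
= 88.4 × 9/64
= 795.6/64
≈ 12.4313

12.4313


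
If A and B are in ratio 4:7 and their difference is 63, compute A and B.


Let A = 4k, B = 7k.
7k - 4k = 63
3k = 63 → k = 63/3 = 21
A = 4×21 = 84, B = 7×21 = 147
= A = 84, B = 147

A = 84, B = 147


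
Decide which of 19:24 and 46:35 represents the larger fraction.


19/24 = 0.7917
46/35 = 1.3143
0.7917 < 1.3143, so 19:24 is less
= 46:35

46:35


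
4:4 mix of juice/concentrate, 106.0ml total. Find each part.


Total parts = 4 + 4 = 8
juice: 106.0 × 4/8 = 53.0ml
concentrate: 106.0 × 4/8 = 53.0ml
= 53.0ml and 53.0ml

53.0ml and 53.0ml


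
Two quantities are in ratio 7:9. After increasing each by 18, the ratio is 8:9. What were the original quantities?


Let A = 7k, B = 9k.
(7k + 18) / (9k + 18) = 8/9
Cross-multiply: 9(7k + 18) = 8(9k + 18)
63k + 162 = 72k + 144
63k - 72k = 144 - 162
-9k = -18
k = -18/-9 = 2
A = 7×2 = 14, B = 9×2 = 18
= A = 14, B = 18

A = 14, B = 18


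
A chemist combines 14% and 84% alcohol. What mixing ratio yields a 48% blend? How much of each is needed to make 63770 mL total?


Let x parts of 14% mix with y parts of 84%.
14x + 84y = 48(x + y)
14x + 84y = 48x + 48y
x(14 - 48) = y(48 - 84)
x/y = (84 - 48)/(48 - 14) = 36/34
Simplify: 18:17
Total parts = 35; one part = 63770/35 = 1822.00 mL
14% solution: 18×1822.00 = 32796.00 mL
84% solution: 17×1822.00 = 30974.00 mL
= ratio 18:17; 32796.00 mL and 30974.00 mL

ratio 18:17; 32796.00 mL and 30974.00 mL


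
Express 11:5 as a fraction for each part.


Total parts = 11 + 5 = 16
First part: 11/16 = 11/16
Second part: 5/16 = 5/16
= 11/16 and 5/16

11/16 and 5/16


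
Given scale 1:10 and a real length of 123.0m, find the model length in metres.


Model size = real / scale
= 123.0 / 10
= 12.3000 m

12.3000 m


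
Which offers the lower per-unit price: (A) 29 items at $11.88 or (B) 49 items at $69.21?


Deal A: $11.88/29 = $0.4097/unit
Deal B: $69.21/49 = $1.4124/unit
A is cheaper per unit
= Deal A

Deal A


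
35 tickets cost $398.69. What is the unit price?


Unit rate = total / quantity
= 398.69 / 35
= $11.39 per unit

$11.39 per unit


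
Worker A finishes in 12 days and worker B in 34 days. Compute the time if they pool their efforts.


Rate of A = 1/12 per day
Rate of B = 1/34 per day
Combined rate = 1/12 + 1/34 = 46/408 ≈ 0.1127 per day
Days = 1 / combined rate = 408/46
≈ 8.87 days

8.87 days


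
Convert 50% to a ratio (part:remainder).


50% means 50 parts out of 100; remainder = 50
Part : remainder = 50:50
GCD = 50
= 1:1

1:1


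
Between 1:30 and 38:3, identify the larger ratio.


1/30 = 0.0333
38/3 = 12.6667
0.0333 < 12.6667, so 1:30 is less
= 38:3

38:3


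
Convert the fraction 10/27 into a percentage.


Percentage = (part / whole) × 100
= (10 / 27) × 100
≈ 37.04%

37.04%


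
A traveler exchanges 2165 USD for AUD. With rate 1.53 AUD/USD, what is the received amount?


Amount × rate = 2165 × 1.53
= 3312.45 AUD

3312.45 AUD


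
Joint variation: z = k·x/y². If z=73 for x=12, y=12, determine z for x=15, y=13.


z = k·x/y²
Solve for k using the known point: k = z·y²/x = 73×144/12 = 10512/12 = 876.0000
Now evaluate at x=15, y=13:
z = k × 15 / 169 = (10512 × 15) / (12 × 169) = 157680/2028
≈ 77.7515

77.7515


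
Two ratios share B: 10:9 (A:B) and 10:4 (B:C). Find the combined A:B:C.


Match B: multiply A:B by 10 → 100:90
Multiply B:C by 9 → 90:36
Combined: 100:90:36
GCD = 2
= 50:45:18

50:45:18


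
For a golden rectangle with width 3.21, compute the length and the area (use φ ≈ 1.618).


φ = (1 + √5) / 2 ≈ 1.618
Length = width × φ = 3.21 × 1.618 = 5.19378
≈ 5.19
Area = width × length = 3.21 × 5.19378 = 16.6720338 ≈ 16.67
= Length: 5.19, Area: 16.67

Length: 5.19, Area: 16.67


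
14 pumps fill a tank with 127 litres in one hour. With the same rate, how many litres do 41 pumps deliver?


Direct proportion: y/x = constant
k = 127/14 ≈ 9.0714
y₂ = k × 41 = 127 × 41 / 14 = 5207/14
≈ 371.93

371.93
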